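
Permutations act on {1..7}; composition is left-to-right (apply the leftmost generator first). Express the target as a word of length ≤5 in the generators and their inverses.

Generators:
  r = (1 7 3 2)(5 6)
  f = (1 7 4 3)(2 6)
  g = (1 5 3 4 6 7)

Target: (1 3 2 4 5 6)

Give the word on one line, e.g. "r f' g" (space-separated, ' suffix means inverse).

  after r': (1 2 3 7)(5 6)
  after r': (1 3)(2 7)
  after g: (1 4 6 7 2)(3 5)
  after r: (1 4 5 2 7)(3 6)
  after f: (1 3 2 4 5 6)

r' r' g r f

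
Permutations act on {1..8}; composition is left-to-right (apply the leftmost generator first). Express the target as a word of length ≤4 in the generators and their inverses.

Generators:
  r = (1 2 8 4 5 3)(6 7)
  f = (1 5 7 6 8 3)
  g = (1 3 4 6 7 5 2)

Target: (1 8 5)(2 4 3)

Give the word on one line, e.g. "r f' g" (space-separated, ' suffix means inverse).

r r

  after r: (1 2 8 4 5 3)(6 7)
  after r: (1 8 5)(2 4 3)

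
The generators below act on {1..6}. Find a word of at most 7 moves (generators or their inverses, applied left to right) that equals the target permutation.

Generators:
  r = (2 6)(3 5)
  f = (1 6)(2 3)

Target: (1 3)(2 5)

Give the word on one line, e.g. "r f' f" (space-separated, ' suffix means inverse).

  after f: (1 6)(2 3)
  after r: (1 2 5 3 6)
  after f: (1 3)(2 5)
  after r: (1 5 6 2 3)
  after r: (1 3)(2 5)

f r f r r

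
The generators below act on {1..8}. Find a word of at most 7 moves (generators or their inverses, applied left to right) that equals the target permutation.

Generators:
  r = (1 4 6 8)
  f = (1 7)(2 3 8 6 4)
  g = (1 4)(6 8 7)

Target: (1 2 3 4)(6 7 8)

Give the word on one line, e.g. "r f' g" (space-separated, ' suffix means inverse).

  after r': (1 8 6 4)
  after f': (1 3 2 4 7)
  after r: (1 3 2 6 8)(4 7)
  after r: (1 3 2 8 4 7 6)
  after f': (1 2 3 4)(6 7 8)

r' f' r r f'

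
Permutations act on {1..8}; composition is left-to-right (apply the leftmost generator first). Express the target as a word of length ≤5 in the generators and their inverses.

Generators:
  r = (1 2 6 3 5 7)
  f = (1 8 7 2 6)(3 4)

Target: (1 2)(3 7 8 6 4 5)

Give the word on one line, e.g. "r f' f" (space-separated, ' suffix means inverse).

  after r': (1 7 5 3 6 2)
  after f: (1 2 8 7 5 4 3)
  after r: (1 6 3 2 8)(4 5)
  after f': (1 2)(3 7 8 6 4 5)

r' f r f'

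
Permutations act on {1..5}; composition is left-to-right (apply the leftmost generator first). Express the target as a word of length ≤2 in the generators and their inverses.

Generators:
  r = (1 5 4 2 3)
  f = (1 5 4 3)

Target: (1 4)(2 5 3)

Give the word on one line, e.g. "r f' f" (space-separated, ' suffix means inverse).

r' f'

  after r': (1 3 2 4 5)
  after f': (1 4)(2 5 3)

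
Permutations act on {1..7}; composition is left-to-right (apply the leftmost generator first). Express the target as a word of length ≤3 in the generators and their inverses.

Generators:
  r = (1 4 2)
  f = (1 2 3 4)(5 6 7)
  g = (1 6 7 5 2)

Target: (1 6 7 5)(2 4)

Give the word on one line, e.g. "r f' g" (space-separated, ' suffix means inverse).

g r

  after g: (1 6 7 5 2)
  after r: (1 6 7 5)(2 4)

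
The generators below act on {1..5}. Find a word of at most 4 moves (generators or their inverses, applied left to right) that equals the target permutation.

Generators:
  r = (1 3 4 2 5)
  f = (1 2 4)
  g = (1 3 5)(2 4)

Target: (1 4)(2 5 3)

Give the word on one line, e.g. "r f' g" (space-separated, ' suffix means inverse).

  after f': (1 4 2)
  after g': (1 2 5 3)
  after f: (1 4)(2 5 3)

f' g' f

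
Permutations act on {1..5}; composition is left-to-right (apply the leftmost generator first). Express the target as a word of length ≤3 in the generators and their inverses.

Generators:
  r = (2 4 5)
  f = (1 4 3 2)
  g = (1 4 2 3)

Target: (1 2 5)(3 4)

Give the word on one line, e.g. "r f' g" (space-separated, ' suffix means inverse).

  after r': (2 5 4)
  after f': (1 2 5)(3 4)

r' f'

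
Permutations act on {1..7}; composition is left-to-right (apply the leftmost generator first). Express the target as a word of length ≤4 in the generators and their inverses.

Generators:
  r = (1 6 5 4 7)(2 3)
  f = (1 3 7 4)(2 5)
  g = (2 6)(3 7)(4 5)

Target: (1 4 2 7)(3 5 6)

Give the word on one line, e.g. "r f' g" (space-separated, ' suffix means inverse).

r' f

  after r': (1 7 4 5 6)(2 3)
  after f: (1 4 2 7)(3 5 6)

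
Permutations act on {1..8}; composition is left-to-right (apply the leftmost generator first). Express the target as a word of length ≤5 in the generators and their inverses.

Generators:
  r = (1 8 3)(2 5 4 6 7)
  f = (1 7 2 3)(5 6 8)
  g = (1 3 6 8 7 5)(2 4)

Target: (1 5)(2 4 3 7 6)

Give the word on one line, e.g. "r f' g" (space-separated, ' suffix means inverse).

r' f g'

  after r': (1 3 8)(2 7 6 4 5)
  after f: (3 5)(4 6)(7 8)
  after g': (1 5)(2 4 3 7 6)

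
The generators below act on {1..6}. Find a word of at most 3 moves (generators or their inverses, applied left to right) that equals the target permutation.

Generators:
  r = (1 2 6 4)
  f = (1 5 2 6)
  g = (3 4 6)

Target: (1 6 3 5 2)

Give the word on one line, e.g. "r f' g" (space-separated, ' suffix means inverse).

  after g: (3 4 6)
  after r: (1 2 6 3)
  after f: (1 6 3 5 2)

g r f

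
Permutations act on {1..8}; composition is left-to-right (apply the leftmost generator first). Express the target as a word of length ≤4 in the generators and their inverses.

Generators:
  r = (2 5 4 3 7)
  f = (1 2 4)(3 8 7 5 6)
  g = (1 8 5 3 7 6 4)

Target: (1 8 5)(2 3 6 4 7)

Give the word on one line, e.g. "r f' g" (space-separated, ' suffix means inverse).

  after r: (2 5 4 3 7)
  after g: (1 8 5)(2 3 6 4 7)

r g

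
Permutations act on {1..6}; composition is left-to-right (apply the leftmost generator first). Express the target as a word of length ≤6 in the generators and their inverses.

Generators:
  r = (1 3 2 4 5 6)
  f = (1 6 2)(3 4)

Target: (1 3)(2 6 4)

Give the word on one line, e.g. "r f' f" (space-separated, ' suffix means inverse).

f r f r r

  after f: (1 6 2)(3 4)
  after r: (2 3 5 6 4)
  after f: (1 6 3 5 2 4)
  after r: (2 5 4 3 6)
  after r: (1 3)(2 6 4)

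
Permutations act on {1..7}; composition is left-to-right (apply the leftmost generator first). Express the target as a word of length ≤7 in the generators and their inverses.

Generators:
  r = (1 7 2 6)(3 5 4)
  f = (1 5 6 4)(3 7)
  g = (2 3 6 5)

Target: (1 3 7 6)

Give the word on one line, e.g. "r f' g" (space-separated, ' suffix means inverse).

f' r' f g r'

  after f': (1 4 6 5)(3 7)
  after r': (1 5 6 3)(2 7 4)
  after f: (1 6 7)(2 3 5 4)
  after g: (1 5 4 3 2 6 7)
  after r': (1 3 7 6)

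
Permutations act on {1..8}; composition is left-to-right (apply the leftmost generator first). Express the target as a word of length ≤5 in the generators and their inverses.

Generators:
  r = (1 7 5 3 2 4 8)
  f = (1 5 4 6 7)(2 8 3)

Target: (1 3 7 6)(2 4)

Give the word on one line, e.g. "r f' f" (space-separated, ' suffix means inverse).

f' r r

  after f': (1 7 6 4 5)(2 3 8)
  after r: (1 5 7 6 8 4 3)
  after r: (1 3 7 6)(2 4)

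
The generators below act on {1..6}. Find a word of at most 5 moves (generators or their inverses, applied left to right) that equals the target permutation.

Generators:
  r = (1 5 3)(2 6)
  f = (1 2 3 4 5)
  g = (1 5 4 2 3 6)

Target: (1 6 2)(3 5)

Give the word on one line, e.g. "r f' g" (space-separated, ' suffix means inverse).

g' f r' f' g'

  after g': (1 6 3 2 4 5)
  after f: (1 6 4)(2 5)
  after r': (1 2)(3 5 6 4)
  after f': (2 5 6 3 4)
  after g': (1 6 2)(3 5)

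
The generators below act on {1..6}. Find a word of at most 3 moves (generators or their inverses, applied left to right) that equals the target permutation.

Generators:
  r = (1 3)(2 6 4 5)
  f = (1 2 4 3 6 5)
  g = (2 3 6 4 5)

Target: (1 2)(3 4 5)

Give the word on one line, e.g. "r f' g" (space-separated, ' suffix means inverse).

  after g': (2 5 4 6 3)
  after f: (1 2)(3 4 5)

g' f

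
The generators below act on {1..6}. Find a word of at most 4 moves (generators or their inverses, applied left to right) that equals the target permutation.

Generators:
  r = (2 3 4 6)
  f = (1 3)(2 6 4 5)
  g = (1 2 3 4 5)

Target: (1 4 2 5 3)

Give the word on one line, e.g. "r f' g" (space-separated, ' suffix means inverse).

g' g'

  after g': (1 5 4 3 2)
  after g': (1 4 2 5 3)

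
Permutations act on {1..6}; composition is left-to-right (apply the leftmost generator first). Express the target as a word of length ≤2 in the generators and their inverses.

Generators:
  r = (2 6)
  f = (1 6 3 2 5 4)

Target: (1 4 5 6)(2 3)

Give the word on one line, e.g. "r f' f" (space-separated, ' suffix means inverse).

f' r'

  after f': (1 4 5 2 3 6)
  after r': (1 4 5 6)(2 3)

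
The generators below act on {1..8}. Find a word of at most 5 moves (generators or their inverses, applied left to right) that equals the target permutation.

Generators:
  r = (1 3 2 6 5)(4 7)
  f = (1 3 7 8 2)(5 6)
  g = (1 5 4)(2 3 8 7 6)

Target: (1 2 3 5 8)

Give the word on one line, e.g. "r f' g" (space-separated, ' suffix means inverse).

  after r': (1 5 6 2 3)(4 7)
  after g: (1 4 6 3 5 2 8 7)
  after g: (2 7 5 3 4)(6 8)
  after f: (1 3 4)(2 8 5 7 6)
  after g': (1 2 3 5 8)

r' g g f g'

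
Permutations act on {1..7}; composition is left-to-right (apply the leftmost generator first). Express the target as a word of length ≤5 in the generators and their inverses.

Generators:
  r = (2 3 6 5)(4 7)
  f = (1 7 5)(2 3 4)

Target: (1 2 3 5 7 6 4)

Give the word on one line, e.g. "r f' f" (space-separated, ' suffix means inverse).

  after r': (2 5 6 3)(4 7)
  after r': (2 6)(3 5)
  after r': (2 3 6 5)(4 7)
  after f': (1 5 4)(3 6 7)
  after r: (1 2 3 5 7 6 4)

r' r' r' f' r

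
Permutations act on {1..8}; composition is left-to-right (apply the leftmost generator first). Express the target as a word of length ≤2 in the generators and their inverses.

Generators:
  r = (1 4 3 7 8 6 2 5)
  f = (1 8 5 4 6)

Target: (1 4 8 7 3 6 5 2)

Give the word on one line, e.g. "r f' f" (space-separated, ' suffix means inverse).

  after r': (1 5 2 6 8 7 3 4)
  after f: (1 4 8 7 3 6 5 2)

r' f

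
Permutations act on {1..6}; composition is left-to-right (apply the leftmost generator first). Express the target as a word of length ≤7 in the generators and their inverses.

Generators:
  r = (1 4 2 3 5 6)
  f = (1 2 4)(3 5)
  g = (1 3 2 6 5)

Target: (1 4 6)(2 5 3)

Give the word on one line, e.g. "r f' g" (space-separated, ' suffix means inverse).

  after f': (1 4 2)(3 5)
  after r: (1 2 4 3 6)
  after r: (1 3)(4 5 6)
  after g: (1 2 6 4)
  after r': (1 4 6)(2 5 3)

f' r r g r'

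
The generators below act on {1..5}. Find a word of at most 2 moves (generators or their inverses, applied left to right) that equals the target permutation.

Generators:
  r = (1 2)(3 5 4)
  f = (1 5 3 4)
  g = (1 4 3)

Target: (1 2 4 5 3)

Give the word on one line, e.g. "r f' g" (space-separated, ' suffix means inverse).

  after r: (1 2)(3 5 4)
  after f': (1 2 4 5 3)

r f'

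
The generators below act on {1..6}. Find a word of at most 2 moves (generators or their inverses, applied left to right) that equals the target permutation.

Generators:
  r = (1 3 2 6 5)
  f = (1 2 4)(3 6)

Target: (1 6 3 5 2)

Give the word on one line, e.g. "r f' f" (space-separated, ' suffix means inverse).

r' r'

  after r': (1 5 6 2 3)
  after r': (1 6 3 5 2)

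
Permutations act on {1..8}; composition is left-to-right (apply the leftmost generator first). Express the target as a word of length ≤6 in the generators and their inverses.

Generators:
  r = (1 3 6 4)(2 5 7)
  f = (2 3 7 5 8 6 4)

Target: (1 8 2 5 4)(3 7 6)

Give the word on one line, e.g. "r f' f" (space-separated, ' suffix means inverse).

r' f r f

  after r': (1 4 6 3)(2 7 5)
  after f: (1 2 5 3)(6 7 8)
  after r: (1 5 6 2 7 8 4)
  after f: (1 8 2 5 4)(3 7 6)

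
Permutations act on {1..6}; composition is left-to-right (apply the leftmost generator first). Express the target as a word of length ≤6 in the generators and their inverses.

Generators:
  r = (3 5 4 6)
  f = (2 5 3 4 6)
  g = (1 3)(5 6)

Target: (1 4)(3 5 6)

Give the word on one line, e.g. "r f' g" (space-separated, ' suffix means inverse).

r' f g f

  after r': (3 6 4 5)
  after f: (2 5 4 3)
  after g: (1 3 2 6 5 4)
  after f: (1 4)(3 5 6)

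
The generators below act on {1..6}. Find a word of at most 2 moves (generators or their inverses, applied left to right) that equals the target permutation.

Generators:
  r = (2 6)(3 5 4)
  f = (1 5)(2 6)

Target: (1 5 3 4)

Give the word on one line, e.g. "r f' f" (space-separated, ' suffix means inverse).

r' f'

  after r': (2 6)(3 4 5)
  after f': (1 5 3 4)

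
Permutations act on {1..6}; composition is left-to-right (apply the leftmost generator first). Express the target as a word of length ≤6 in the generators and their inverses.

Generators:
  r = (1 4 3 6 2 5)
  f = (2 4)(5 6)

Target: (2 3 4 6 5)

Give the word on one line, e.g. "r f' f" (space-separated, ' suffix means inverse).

  after r': (1 5 2 6 3 4)
  after f': (1 6 3 2 5 4)
  after r': (1 3 6 4 5)
  after r': (1 4 2 6)
  after r': (2 3 4 6 5)

r' f' r' r' r'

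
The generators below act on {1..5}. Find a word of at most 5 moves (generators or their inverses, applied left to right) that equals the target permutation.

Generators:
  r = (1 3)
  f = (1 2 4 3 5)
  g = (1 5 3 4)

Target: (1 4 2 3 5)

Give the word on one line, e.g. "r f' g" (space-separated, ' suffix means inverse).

  after f': (1 5 3 4 2)
  after g: (1 3)(2 5 4)
  after g: (1 4 2 3 5)

f' g g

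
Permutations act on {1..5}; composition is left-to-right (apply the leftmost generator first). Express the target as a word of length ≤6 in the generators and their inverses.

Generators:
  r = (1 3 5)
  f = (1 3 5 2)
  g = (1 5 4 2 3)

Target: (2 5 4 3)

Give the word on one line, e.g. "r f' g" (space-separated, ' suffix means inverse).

  after g: (1 5 4 2 3)
  after f': (1 3 2)(4 5)
  after r: (1 5 4)(2 3)
  after r: (2 5 4 3)

g f' r r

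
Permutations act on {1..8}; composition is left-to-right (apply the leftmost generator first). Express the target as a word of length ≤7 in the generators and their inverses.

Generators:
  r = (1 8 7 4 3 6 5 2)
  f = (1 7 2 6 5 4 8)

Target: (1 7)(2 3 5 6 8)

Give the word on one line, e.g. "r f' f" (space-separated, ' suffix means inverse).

r' r' r' f' f'

  after r': (1 2 5 6 3 4 7 8)
  after r': (1 5 3 7)(2 6 4 8)
  after r': (1 6 7 2 3 8 5 4)
  after f': (1 2 3 4 8 6)
  after f': (1 7)(2 3 5 6 8)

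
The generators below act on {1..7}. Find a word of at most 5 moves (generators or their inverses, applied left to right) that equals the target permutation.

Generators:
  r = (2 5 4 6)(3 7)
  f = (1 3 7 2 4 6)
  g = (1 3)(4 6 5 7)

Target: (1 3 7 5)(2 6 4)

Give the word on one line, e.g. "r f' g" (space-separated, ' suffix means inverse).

  after r: (2 5 4 6)(3 7)
  after g': (1 3 5 7)(2 6)
  after f': (2 4)(3 5)(6 7)
  after g: (1 3 7 5)(2 6 4)

r g' f' g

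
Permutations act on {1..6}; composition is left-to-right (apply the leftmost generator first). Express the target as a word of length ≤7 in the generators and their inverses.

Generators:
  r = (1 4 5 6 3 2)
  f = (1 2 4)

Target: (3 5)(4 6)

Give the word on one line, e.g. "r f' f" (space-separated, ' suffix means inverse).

  after r: (1 4 5 6 3 2)
  after f': (1 2 4 5 6 3)
  after f': (3 4 5 6)
  after r: (1 4 6 2)(3 5)
  after f: (3 5)(4 6)

r f' f' r f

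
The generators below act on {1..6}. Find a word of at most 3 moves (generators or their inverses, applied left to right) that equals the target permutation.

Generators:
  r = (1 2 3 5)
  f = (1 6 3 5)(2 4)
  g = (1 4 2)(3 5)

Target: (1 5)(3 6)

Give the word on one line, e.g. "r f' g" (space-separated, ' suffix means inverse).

f' g' r

  after f': (1 5 3 6)(2 4)
  after g': (1 3 6 2)
  after r: (1 5)(3 6)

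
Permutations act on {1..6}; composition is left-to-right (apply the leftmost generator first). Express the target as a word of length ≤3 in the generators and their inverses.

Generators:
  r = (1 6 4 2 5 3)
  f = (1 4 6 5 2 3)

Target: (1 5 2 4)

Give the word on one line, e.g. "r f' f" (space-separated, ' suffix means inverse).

f' f' r

  after f': (1 3 2 5 6 4)
  after f': (1 2 6)(3 5 4)
  after r: (1 5 2 4)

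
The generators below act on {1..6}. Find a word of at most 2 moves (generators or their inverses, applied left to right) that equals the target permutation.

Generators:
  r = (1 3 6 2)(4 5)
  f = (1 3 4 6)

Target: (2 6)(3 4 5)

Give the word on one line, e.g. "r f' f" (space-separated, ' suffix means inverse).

  after r: (1 3 6 2)(4 5)
  after f': (2 6)(3 4 5)

r f'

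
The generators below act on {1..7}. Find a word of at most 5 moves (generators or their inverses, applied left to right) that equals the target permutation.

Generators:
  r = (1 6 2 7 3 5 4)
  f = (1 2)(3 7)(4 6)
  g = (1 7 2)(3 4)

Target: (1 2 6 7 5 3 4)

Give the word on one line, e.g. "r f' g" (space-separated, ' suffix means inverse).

  after f: (1 2)(3 7)(4 6)
  after r: (1 7 5 4 2 6)
  after g: (1 2 6 7 5 3 4)

f r g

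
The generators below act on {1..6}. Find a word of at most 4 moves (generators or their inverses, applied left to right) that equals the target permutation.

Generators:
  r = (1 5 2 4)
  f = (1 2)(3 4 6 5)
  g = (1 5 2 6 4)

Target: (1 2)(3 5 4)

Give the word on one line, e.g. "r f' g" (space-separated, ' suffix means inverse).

f' r' g

  after f': (1 2)(3 5 6 4)
  after r': (1 5 6 2 4 3)
  after g: (1 2)(3 5 4)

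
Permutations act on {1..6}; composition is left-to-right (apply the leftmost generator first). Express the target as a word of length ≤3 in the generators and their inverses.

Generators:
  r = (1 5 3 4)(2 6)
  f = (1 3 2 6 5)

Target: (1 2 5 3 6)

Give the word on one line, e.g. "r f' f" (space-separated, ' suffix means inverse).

  after f': (1 5 6 2 3)
  after f': (1 6 3 5 2)
  after f': (1 2 5 3 6)

f' f' f'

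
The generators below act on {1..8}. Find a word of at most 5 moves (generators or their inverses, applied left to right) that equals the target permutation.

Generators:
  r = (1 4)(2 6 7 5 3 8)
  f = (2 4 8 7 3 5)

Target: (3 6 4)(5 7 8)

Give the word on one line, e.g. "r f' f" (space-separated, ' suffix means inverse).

f r' r' f'

  after f: (2 4 8 7 3 5)
  after r': (1 4 3 7 5 8 6 2)
  after r': (2 4 5 3 6 8)
  after f': (3 6 4)(5 7 8)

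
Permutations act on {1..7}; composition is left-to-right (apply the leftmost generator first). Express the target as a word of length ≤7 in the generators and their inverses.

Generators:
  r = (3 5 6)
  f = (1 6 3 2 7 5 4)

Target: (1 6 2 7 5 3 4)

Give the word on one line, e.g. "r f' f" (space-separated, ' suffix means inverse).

r' f' r f' r

  after r': (3 6 5)
  after f': (1 4 5 6 7 2 3)
  after r: (1 4 6 7 2 5 3)
  after f': (1 5 6 2 7 3 4)
  after r: (1 6 2 7 5 3 4)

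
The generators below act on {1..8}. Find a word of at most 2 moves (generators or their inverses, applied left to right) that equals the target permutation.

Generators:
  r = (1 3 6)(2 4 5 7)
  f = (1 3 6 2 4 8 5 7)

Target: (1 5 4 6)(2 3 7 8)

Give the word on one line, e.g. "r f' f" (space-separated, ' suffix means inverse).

  after f': (1 7 5 8 4 2 6 3)
  after f': (1 5 4 6)(2 3 7 8)

f' f'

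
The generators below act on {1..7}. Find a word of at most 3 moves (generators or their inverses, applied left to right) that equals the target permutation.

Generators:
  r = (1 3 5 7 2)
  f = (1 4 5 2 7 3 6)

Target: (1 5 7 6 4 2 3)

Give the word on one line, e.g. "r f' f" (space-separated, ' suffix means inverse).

f f

  after f: (1 4 5 2 7 3 6)
  after f: (1 5 7 6 4 2 3)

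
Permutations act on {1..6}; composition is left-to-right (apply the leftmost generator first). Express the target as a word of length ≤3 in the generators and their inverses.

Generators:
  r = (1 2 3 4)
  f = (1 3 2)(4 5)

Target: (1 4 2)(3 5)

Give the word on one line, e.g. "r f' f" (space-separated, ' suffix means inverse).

r f r'

  after r: (1 2 3 4)
  after f: (3 5 4)
  after r': (1 4 2)(3 5)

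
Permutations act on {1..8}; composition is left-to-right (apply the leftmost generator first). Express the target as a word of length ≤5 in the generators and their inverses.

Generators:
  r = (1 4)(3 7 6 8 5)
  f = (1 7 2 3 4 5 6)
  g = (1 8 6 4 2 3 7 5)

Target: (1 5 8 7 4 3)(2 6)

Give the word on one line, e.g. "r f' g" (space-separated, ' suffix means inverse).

  after g: (1 8 6 4 2 3 7 5)
  after r': (1 6)(2 5 4)(7 8)
  after r': (1 7 6 4 2 8 3 5)
  after g: (1 5 8 7 4 3)(2 6)

g r' r' g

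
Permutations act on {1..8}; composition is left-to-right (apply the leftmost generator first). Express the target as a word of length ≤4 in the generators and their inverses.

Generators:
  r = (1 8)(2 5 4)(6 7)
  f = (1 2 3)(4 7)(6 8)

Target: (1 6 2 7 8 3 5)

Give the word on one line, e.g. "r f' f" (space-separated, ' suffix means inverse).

  after r': (1 8)(2 4 5)(6 7)
  after f': (1 6 4 5)(2 7 8 3)
  after r': (1 7)(2 6 5 8 3 4)
  after r': (1 6 2 7 8 3 5)

r' f' r' r'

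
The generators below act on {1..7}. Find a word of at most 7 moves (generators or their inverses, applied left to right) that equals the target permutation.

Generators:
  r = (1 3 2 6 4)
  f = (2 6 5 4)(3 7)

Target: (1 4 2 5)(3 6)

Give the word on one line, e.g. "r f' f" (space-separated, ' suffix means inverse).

  after f': (2 4 5 6)(3 7)
  after r': (1 4 5 2 6 3 7)
  after f': (1 5 4 6 7)
  after r: (1 5)(2 6 7 3)
  after f: (1 4 2 5)(3 6)

f' r' f' r f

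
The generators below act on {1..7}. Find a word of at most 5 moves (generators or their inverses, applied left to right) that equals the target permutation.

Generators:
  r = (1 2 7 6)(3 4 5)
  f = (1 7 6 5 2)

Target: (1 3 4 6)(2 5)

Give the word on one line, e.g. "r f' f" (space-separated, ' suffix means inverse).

  after f': (1 2 5 6 7)
  after f': (1 5 7 2 6)
  after r': (1 4 3 5 2 7)
  after r': (1 3 4 5)(6 7)
  after f': (1 3 4 6)(2 5)

f' f' r' r' f'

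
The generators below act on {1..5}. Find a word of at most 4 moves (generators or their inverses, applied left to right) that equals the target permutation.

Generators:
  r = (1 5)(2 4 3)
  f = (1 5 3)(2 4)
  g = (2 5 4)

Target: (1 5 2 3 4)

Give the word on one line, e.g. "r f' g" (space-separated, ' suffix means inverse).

  after f': (1 3 5)(2 4)
  after g: (1 3 4 5)
  after r': (1 4)(2 3)
  after g': (1 5 2 3 4)

f' g r' g'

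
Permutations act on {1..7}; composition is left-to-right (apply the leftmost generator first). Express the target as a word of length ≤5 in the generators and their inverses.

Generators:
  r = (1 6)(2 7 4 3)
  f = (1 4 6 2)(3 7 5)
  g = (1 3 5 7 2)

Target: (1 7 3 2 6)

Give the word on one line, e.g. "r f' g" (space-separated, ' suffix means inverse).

  after f: (1 4 6 2)(3 7 5)
  after g: (1 4 6)(2 3)
  after r': (1 7 2 4)
  after f: (1 5 3 7)(2 6)
  after g: (1 7 3 2 6)

f g r' f g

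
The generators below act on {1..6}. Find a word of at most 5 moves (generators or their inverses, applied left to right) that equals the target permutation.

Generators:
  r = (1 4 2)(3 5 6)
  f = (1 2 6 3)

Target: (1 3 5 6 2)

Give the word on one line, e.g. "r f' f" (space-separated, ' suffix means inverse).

r f r f r

  after r: (1 4 2)(3 5 6)
  after f: (1 4 6)(3 5)
  after r: (1 2)(3 6 4)
  after f: (1 6 4)
  after r: (1 3 5 6 2)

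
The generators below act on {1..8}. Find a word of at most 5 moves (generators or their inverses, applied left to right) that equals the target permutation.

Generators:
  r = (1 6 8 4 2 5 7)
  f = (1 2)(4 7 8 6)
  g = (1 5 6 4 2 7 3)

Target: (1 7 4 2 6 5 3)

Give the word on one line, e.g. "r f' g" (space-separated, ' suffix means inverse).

g' r' g r'

  after g': (1 3 7 2 4 6 5)
  after r': (1 3 5 7 4)(2 8 6)
  after g: (2 8 4 5 3 6 7)
  after r': (1 7 4 2 6 5 3)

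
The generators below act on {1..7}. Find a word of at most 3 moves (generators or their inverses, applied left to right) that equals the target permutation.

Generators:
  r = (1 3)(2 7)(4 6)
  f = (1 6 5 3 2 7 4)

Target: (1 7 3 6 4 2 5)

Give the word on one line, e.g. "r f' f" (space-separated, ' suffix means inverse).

f' f'

  after f': (1 4 7 2 3 5 6)
  after f': (1 7 3 6 4 2 5)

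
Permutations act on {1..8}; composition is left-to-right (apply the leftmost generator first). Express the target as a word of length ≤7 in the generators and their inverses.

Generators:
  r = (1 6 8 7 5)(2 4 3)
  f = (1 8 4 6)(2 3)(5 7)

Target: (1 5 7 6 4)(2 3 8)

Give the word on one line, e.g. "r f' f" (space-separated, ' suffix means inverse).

f r f f f

  after f: (1 8 4 6)(2 3)(5 7)
  after r: (1 7)(3 4 8)
  after f: (1 5 7 8 2 3 6)
  after f: (1 7 4 6 8 3)
  after f: (1 5 7 6 4)(2 3 8)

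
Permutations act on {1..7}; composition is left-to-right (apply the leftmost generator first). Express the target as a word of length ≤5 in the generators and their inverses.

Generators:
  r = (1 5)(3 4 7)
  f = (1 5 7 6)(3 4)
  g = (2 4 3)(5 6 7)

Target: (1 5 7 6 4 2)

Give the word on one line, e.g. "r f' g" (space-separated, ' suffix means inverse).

  after g: (2 4 3)(5 6 7)
  after r: (1 5 6 3 2 7)
  after f: (1 7 5)(2 6 4 3)
  after f: (1 6 3 2)
  after g': (1 5 7 6 4 2)

g r f f g'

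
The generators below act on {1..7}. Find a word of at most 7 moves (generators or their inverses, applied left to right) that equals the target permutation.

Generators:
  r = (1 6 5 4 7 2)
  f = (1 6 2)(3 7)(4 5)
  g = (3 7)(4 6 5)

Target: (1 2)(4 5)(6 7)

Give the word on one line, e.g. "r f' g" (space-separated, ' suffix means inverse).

g f' r g' f'

  after g: (3 7)(4 6 5)
  after f': (1 2 6 4)
  after r: (2 5 4 6 7)
  after g': (2 6 3 7)
  after f': (1 2)(4 5)(6 7)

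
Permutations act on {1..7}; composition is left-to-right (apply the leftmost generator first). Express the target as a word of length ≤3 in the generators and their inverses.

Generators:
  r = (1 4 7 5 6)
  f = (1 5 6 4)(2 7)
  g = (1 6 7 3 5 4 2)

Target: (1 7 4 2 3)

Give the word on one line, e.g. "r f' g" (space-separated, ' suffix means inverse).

f' g f'

  after f': (1 4 6 5)(2 7)
  after g: (1 2 3 5 6 4 7)
  after f': (1 7 4 2 3)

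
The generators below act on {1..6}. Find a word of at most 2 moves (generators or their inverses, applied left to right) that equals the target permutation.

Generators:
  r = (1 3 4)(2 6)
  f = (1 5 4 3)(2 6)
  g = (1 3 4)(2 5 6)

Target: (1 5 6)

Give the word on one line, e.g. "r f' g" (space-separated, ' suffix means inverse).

  after g': (1 4 3)(2 6 5)
  after f': (1 5 6)

g' f'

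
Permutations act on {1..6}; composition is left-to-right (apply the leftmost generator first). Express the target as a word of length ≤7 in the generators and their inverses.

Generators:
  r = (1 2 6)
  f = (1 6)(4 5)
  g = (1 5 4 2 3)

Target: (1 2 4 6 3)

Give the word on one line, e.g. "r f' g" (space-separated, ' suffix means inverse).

f g' f' r f'

  after f: (1 6)(4 5)
  after g': (1 6 3 2 4)
  after f': (2 5 4 6 3)
  after r: (1 2 5 4)(3 6)
  after f': (1 2 4 6 3)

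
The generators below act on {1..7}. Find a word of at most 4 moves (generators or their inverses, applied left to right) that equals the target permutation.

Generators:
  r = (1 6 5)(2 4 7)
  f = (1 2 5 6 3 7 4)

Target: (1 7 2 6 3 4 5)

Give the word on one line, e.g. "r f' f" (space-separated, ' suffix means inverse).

f r r

  after f: (1 2 5 6 3 7 4)
  after r: (1 4 6 3 2)
  after r: (1 7 2 6 3 4 5)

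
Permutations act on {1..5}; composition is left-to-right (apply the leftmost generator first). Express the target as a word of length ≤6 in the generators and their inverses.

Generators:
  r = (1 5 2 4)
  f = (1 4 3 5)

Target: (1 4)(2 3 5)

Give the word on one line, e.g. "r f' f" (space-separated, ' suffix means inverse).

  after f: (1 4 3 5)
  after r': (1 2 5 4 3)
  after r': (1 5 2)(3 4)
  after f': (1 3)(2 5)
  after f': (1 4)(2 3 5)

f r' r' f' f'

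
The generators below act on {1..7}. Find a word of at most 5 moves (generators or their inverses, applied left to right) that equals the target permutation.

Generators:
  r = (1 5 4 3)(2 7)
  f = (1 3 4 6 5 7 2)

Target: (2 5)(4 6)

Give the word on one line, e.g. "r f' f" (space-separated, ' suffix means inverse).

f r' r' r'

  after f: (1 3 4 6 5 7 2)
  after r': (1 4 6)(2 3 5)
  after r': (1 5 7 2 4 6 3)
  after r': (2 5)(4 6)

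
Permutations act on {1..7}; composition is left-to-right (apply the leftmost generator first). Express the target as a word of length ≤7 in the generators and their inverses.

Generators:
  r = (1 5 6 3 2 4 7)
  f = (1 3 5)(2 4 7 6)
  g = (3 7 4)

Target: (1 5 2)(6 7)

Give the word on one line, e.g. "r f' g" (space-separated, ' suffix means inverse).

  after r': (1 7 4 2 3 6 5)
  after f: (1 6)(2 5 3)
  after g: (1 6)(2 5 7 4 3)
  after g: (1 6)(2 5 4 7 3)
  after r': (1 5 2)(6 7)

r' f g g r'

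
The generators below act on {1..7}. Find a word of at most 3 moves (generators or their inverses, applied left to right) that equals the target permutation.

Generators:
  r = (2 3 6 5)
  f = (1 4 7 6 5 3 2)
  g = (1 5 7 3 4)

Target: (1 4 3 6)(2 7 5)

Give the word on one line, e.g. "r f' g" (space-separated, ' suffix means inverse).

r g'

  after r: (2 3 6 5)
  after g': (1 4 3 6)(2 7 5)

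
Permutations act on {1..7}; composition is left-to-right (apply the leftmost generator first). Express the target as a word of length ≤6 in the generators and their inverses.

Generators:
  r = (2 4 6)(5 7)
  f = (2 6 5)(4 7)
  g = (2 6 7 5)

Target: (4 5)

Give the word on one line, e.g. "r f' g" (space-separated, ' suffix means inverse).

  after r: (2 4 6)(5 7)
  after g: (2 4 7)
  after r': (4 5 7 6)
  after f: (2 6 7 5 4)
  after g': (4 5)

r g r' f g'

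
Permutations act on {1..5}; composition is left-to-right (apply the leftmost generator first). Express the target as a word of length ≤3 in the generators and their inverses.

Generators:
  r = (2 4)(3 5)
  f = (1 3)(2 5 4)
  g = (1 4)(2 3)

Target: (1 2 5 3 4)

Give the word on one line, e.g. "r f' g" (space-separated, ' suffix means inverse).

g' r

  after g': (1 4)(2 3)
  after r: (1 2 5 3 4)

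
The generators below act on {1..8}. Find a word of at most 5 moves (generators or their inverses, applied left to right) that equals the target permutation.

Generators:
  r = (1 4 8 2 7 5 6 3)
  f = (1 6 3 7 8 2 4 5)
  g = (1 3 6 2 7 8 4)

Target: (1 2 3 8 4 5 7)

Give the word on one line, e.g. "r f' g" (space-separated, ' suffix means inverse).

f r' r' g r

  after f: (1 6 3 7 8 2 4 5)
  after r': (1 5 3 2)(4 7)
  after r': (1 7)(2 3 8 4)(5 6)
  after g: (1 8)(2 6 5)(3 4 7)
  after r: (1 2 3 8 4 5 7)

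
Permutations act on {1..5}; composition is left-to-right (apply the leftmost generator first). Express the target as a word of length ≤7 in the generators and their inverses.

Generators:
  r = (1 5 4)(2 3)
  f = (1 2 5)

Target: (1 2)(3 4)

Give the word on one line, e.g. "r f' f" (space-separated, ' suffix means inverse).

f' f' r' f' r'

  after f': (1 5 2)
  after f': (1 2 5)
  after r': (1 3 2)(4 5)
  after f': (1 3)(2 5 4)
  after r': (1 2)(3 4)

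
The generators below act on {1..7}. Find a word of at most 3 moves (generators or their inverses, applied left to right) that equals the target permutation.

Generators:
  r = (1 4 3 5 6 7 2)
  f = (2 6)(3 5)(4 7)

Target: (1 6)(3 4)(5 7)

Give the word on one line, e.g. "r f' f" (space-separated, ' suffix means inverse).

r f' r'

  after r: (1 4 3 5 6 7 2)
  after f': (1 7 6 4 5 2)
  after r': (1 6)(3 4)(5 7)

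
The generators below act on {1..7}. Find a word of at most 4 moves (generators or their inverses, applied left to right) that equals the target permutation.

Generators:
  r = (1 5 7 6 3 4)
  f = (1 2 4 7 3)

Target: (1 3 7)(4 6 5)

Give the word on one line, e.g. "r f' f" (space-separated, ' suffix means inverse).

  after r': (1 4 3 6 7 5)
  after r': (1 3 7)(4 6 5)

r' r'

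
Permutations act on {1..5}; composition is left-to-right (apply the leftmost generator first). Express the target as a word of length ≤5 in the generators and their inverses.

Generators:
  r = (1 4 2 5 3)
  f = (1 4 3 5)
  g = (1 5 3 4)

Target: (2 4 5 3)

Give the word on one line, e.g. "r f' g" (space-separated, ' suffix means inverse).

  after r: (1 4 2 5 3)
  after r: (1 2 3 4 5)
  after r: (1 5 4 3 2)
  after g': (2 4 5 3)

r r r g'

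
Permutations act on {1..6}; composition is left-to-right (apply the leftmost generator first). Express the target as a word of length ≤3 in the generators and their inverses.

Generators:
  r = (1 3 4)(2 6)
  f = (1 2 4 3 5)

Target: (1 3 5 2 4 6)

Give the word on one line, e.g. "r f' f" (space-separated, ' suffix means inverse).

  after f': (1 5 3 4 2)
  after r: (1 5 4 6 2 3)
  after f': (1 3 5 2 4 6)

f' r f'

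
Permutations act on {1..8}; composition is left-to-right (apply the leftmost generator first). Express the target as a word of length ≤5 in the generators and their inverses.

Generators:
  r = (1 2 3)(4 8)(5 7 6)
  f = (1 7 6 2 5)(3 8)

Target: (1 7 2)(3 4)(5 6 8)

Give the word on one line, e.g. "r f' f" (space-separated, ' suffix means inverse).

f r f'

  after f: (1 7 6 2 5)(3 8)
  after r: (1 6 3 4 8)(2 7 5)
  after f': (1 7 2)(3 4)(5 6 8)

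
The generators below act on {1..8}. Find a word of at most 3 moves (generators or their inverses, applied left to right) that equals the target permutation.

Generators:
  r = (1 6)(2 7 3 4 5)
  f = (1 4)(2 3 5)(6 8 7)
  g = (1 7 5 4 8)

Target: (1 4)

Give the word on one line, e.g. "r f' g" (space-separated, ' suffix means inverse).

  after f: (1 4)(2 3 5)(6 8 7)
  after f: (2 5 3)(6 7 8)
  after f: (1 4)

f f f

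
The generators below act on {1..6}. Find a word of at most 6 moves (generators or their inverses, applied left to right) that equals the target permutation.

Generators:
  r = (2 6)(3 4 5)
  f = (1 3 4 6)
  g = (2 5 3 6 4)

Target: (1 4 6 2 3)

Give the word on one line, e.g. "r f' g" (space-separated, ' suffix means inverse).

f f f r g'

  after f: (1 3 4 6)
  after f: (1 4)(3 6)
  after f: (1 6 4 3)
  after r: (1 2 6 5 3)
  after g': (1 4 6 2 3)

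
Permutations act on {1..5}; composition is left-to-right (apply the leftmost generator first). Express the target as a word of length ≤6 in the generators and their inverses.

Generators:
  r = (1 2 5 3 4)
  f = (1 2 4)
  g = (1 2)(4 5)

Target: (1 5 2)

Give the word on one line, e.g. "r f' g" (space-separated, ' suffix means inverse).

r g' r f g

  after r: (1 2 5 3 4)
  after g': (2 4)(3 5)
  after r: (1 2)(4 5)
  after f: (1 4 5)
  after g: (1 5 2)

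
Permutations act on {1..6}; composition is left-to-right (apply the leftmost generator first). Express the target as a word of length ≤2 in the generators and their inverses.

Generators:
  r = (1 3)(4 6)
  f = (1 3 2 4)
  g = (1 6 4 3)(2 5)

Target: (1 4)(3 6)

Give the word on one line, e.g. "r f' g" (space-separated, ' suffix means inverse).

  after g': (1 3 4 6)(2 5)
  after g': (1 4)(3 6)

g' g'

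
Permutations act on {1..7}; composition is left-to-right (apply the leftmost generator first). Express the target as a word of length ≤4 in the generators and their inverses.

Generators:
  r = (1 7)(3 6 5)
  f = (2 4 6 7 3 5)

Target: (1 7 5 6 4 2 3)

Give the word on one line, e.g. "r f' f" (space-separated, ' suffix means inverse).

f' r

  after f': (2 5 3 7 6 4)
  after r: (1 7 5 6 4 2 3)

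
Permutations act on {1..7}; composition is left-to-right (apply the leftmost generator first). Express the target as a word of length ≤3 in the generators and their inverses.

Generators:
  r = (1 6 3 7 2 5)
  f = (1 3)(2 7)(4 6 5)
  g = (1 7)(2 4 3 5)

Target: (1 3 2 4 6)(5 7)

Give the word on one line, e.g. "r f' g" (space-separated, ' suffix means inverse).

g r'

  after g: (1 7)(2 4 3 5)
  after r': (1 3 2 4 6)(5 7)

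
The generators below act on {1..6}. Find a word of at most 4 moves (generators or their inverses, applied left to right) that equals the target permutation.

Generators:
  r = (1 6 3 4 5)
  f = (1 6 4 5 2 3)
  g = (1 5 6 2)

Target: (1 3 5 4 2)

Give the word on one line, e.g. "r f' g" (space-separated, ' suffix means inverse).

  after g': (1 2 6 5)
  after r: (1 2 3 4 5 6)
  after f: (1 3 5 4 2)

g' r f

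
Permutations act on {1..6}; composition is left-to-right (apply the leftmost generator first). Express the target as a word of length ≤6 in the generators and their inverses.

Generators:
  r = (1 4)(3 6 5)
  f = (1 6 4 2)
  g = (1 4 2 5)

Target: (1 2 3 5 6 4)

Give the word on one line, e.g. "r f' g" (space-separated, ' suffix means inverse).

r f g' f r

  after r: (1 4)(3 6 5)
  after f: (1 2)(3 4 6 5)
  after g': (1 4 6 2 5 3)
  after f: (1 2 5 3 6)
  after r: (1 2 3 5 6 4)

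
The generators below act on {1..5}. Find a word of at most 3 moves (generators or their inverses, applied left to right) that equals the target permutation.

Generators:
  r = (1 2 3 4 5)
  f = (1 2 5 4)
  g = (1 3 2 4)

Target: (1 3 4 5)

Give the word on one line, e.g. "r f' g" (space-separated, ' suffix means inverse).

  after g: (1 3 2 4)
  after f: (1 3 5 4 2)
  after f: (1 3 4 5)

g f f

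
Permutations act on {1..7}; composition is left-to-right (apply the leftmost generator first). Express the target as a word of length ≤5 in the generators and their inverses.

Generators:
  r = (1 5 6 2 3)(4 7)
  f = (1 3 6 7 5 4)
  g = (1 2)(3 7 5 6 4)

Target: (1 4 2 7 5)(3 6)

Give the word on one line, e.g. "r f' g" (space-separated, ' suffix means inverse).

g r g'

  after g: (1 2)(3 7 5 6 4)
  after r: (1 3 4)(2 5)(6 7)
  after g': (1 4 2 7 5)(3 6)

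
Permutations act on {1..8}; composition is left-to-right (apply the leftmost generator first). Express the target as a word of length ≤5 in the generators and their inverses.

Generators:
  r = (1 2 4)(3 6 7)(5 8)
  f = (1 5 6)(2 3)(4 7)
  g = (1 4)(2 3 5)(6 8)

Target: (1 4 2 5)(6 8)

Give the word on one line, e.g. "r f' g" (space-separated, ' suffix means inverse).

g' f g g f'

  after g': (1 4)(2 5 3)(6 8)
  after f: (1 7 4 5 2 6 8)
  after g: (1 7)(2 8 4)(3 5)
  after g: (1 7 4 3 2 6 8)
  after f': (1 4 2 5)(6 8)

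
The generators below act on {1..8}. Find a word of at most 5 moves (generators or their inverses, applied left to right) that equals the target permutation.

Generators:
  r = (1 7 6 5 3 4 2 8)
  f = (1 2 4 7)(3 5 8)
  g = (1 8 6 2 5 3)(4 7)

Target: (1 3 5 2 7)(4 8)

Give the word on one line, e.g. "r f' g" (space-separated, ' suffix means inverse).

  after g: (1 8 6 2 5 3)(4 7)
  after f': (1 5 8 6)(2 3 7)
  after g': (1 2 5)(3 4 7 6)
  after r': (1 4)(2 6 5 8)
  after r': (1 3 5 2 7)(4 8)

g f' g' r' r'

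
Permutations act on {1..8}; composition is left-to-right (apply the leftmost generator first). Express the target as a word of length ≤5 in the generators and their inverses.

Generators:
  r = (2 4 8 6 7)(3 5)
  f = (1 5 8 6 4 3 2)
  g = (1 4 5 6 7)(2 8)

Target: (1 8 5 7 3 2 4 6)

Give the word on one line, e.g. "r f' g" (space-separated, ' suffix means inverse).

  after f: (1 5 8 6 4 3 2)
  after f: (1 8 4 2 5 6 3)
  after r: (1 6 5 7 2 3)
  after f': (1 8 5 7 3 2 4 6)

f f r f'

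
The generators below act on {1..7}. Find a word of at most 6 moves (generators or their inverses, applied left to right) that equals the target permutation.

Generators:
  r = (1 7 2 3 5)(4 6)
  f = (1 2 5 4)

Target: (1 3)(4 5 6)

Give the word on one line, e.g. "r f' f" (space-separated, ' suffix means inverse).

f' r' r' f' r'

  after f': (1 4 5 2)
  after r': (1 6 4 3 2 5 7)
  after r': (1 4 2 3 7 5)
  after f': (1 5 4)(2 3 7)
  after r': (1 3)(4 5 6)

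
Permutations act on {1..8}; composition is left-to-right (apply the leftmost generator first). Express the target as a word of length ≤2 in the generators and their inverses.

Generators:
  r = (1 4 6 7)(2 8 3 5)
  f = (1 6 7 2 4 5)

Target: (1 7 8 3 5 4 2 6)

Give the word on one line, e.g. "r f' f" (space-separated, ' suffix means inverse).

f r

  after f: (1 6 7 2 4 5)
  after r: (1 7 8 3 5 4 2 6)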